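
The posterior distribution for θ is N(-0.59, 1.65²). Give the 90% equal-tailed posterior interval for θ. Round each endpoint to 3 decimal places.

[-3.304, 2.124]

The posterior is symmetric, so the 90% equal-tailed interval is θ = -0.59 ± z·1.65 with z = 1.645.
Half-width: 1.645 × 1.65 = 2.714.
-0.59 − 2.714 = -3.304; -0.59 + 2.714 = 2.124.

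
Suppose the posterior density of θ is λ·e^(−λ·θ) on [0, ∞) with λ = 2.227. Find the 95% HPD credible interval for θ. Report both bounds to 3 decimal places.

The exponential density is strictly decreasing on [0, ∞), so the HPD interval is anchored at 0: [0, q] with P(θ ≤ q) = 0.95.
q = −ln(1 − 0.95) / 2.227 = 2.9957 / 2.227 = 1.345.

[0.000, 1.345]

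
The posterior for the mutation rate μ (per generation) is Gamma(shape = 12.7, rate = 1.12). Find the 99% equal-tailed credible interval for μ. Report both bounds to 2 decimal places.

Posterior: Gamma(shape 12.7, rate 1.12).
Equal-tailed 99% interval: Gamma(12.7, 1.12) quantiles at 0.005 and 0.995.
Posterior mean ≈ 11.34, SD ≈ 3.18; a Normal approximation gives roughly [3.14, 19.54].
Exact: lower = 4.81; upper = 21.19.

[4.81, 21.19]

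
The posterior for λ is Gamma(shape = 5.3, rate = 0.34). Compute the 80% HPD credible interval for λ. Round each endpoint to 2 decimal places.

The posterior is unimodal and skewed, so the HPD interval has equal density at both endpoints and is the shortest 80% interval.
Solving f(6.26) = f(22.37) with F(22.37) − F(6.26) = 0.80 gives [6.26, 22.37].
For comparison, the equal-tailed interval is [7.78, 24.65]; the HPD is narrower and shifted toward the mode.

[6.26, 22.37]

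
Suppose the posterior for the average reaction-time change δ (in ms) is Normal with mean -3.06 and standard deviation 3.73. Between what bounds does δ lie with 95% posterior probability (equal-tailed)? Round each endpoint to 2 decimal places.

The posterior is symmetric, so the 95% equal-tailed interval is δ = -3.06 ± z·3.73 with z = 1.960.
Half-width: 1.960 × 3.73 = 7.31.
-3.06 − 7.31 = -10.37; -3.06 + 7.31 = 4.25.

[-10.37, 4.25]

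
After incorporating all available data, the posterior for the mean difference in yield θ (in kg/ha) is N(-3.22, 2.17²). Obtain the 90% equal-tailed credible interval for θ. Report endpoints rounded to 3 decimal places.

[-6.789, 0.349]

The posterior is symmetric, so the 90% equal-tailed interval is θ = -3.22 ± z·2.17 with z = 1.645.
Half-width: 1.645 × 2.17 = 3.569.
-3.22 − 3.569 = -6.789; -3.22 + 3.569 = 0.349.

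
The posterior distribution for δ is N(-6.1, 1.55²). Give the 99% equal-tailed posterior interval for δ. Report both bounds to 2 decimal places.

The posterior is symmetric, so the 99% equal-tailed interval is δ = -6.1 ± z·1.55 with z = 2.576.
Half-width: 2.576 × 1.55 = 3.99.
-6.1 − 3.99 = -10.09; -6.1 + 3.99 = -2.11.

[-10.09, -2.11]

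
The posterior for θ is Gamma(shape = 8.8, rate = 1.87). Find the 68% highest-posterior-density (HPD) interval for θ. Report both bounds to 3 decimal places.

The posterior is unimodal and skewed, so the HPD interval has equal density at both endpoints and is the shortest 68% interval.
Solving f(2.844) = f(5.857) with F(5.857) − F(2.844) = 0.68 gives [2.844, 5.857].
For comparison, the equal-tailed interval is [3.157, 6.252]; the HPD is narrower and shifted toward the mode.

[2.844, 5.857]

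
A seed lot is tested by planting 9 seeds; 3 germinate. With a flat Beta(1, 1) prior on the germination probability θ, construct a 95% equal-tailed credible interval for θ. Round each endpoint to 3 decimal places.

Posterior: Beta(1+3, 1+6) = Beta(4, 7).
Equal-tailed 95% interval: the 0.025 and 0.975 quantiles of Beta(4, 7).
Posterior mean ≈ 0.364, SD ≈ 0.139; a Normal approximation gives roughly [0.091, 0.636].
Exact: F⁻¹(0.025) = 0.122; F⁻¹(0.975) = 0.652.

[0.122, 0.652]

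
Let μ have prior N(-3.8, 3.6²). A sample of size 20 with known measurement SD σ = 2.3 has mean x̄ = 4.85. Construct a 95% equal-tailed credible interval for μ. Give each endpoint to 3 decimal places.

[3.679, 5.675]

Posterior precision = 1/3.6² + 20/2.3² = 0.0772 + 3.7807 = 3.8579, so posterior SD = 0.5091.
Posterior mean = (-3.8/3.6² + 20·4.85/2.3²) / 3.8579 = 4.6770.
Interval: 4.6770 ± 1.960 × 0.5091 → [3.679, 5.675].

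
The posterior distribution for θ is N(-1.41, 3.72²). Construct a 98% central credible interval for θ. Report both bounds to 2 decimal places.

The posterior is symmetric, so the 98% equal-tailed interval is θ = -1.41 ± z·3.72 with z = 2.326.
Half-width: 2.326 × 3.72 = 8.65.
-1.41 − 8.65 = -10.06; -1.41 + 8.65 = 7.24.

[-10.06, 7.24]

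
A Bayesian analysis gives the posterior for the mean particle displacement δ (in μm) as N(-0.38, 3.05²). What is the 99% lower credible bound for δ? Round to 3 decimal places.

-7.475

Need L with P(δ ≥ L) = 0.99: L = -0.38 − z_{0.01}·3.05.
z = 2.326; L = -0.38 − 2.326 × 3.05 = -7.475.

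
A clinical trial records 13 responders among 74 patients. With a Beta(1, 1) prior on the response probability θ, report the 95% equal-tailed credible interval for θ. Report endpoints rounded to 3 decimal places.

[0.106, 0.278]

Posterior: Beta(1+13, 1+61) = Beta(14, 62).
Equal-tailed 95% interval: the 0.025 and 0.975 quantiles of Beta(14, 62).
Posterior mean ≈ 0.184, SD ≈ 0.044; a Normal approximation gives roughly [0.098, 0.271].
Exact: F⁻¹(0.025) = 0.106; F⁻¹(0.975) = 0.278.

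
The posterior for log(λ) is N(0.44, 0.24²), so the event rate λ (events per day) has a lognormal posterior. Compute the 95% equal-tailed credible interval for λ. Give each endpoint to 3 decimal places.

On the log scale the 95% interval is 0.44 ± 1.960 × 0.24 = [-0.0304, 0.9104].
Exponentiate: [e^-0.0304, e^0.9104] = [0.970, 2.485].

[0.970, 2.485]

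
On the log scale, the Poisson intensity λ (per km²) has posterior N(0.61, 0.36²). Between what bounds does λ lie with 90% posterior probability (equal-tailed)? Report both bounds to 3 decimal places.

[1.018, 3.327]

On the log scale the 90% interval is 0.61 ± 1.645 × 0.36 = [0.0179, 1.2021].
Exponentiate: [e^0.0179, e^1.2021] = [1.018, 3.327].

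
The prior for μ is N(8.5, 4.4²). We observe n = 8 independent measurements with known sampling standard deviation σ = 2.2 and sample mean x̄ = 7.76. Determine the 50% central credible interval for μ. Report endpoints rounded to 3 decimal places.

Posterior precision = 1/4.4² + 8/2.2² = 0.0517 + 1.6529 = 1.7045, so posterior SD = 0.7659.
Posterior mean = (8.5/4.4² + 8·7.76/2.2²) / 1.7045 = 7.7824.
Interval: 7.7824 ± 0.674 × 0.7659 → [7.266, 8.299].

[7.266, 8.299]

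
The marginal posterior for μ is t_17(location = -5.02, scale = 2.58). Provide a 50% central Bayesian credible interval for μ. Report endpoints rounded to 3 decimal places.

The t_17 distribution is symmetric; the 50% interval is -5.02 ± t·2.58 with t_{0.75,17} = 0.689.
Half-width: 0.689 × 2.58 = 1.778.
-5.02 − 1.778 = -6.798; -5.02 + 1.778 = -3.242.

[-6.798, -3.242]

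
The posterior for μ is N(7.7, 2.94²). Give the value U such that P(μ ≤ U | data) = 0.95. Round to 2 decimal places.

12.54

Need U with P(μ ≤ U) = 0.95: U = 7.7 + z_{0.05}·2.94.
z = 1.645; U = 7.7 + 1.645 × 2.94 = 12.54.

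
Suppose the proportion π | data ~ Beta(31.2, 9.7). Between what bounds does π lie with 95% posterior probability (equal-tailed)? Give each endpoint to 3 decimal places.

Posterior: Beta(31.2, 9.7).
Equal-tailed 95% interval: the 0.025 and 0.975 quantiles of Beta(31.2, 9.7).
Posterior mean ≈ 0.763, SD ≈ 0.066; a Normal approximation gives roughly [0.634, 0.892].
Exact: F⁻¹(0.025) = 0.623; F⁻¹(0.975) = 0.878.

[0.623, 0.878]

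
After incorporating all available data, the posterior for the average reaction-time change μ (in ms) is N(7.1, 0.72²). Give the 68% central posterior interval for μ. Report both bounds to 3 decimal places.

The posterior is symmetric, so the 68% equal-tailed interval is μ = 7.1 ± z·0.72 with z = 0.994.
Half-width: 0.994 × 0.72 = 0.716.
7.1 − 0.716 = 6.384; 7.1 + 0.716 = 7.816.

[6.384, 7.816]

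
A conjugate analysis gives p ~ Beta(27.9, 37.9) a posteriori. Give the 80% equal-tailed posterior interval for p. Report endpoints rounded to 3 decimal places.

Posterior: Beta(27.9, 37.9).
Equal-tailed 80% interval: the 0.1 and 0.9 quantiles of Beta(27.9, 37.9).
Posterior mean ≈ 0.424, SD ≈ 0.060; a Normal approximation gives roughly [0.347, 0.502].
Exact: F⁻¹(0.1) = 0.347; F⁻¹(0.9) = 0.502.

[0.347, 0.502]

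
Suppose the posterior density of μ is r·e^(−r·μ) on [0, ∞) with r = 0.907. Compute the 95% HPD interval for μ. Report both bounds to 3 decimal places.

The exponential density is strictly decreasing on [0, ∞), so the HPD interval is anchored at 0: [0, q] with P(μ ≤ q) = 0.95.
q = −ln(1 − 0.95) / 0.907 = 2.9957 / 0.907 = 3.303.

[0.000, 3.303]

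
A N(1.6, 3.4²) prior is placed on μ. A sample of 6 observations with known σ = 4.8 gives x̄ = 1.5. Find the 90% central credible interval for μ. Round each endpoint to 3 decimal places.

[-1.268, 4.318]

Posterior precision = 1/3.4² + 6/4.8² = 0.0865 + 0.2604 = 0.3469, so posterior SD = 1.6978.
Posterior mean = (1.6/3.4² + 6·1.5/4.8²) / 0.3469 = 1.5249.
Interval: 1.5249 ± 1.645 × 1.6978 → [-1.268, 4.318].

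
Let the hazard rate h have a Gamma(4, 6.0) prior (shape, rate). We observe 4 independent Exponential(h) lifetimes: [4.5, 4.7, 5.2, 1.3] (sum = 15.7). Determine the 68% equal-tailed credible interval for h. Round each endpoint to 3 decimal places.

[0.242, 0.495]

Posterior: Gamma(4+4, 6.0+15.7) = Gamma(8, 21.7) (shape, rate).
Equal-tailed 68% interval: Gamma(8, 21.7) quantiles at 0.16 and 0.84.
Posterior mean ≈ 0.369, SD ≈ 0.130; a Normal approximation gives roughly [0.239, 0.498].
Exact: lower = 0.242; upper = 0.495.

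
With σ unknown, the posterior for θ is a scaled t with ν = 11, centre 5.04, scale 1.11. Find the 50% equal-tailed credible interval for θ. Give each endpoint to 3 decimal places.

The t_11 distribution is symmetric; the 50% interval is 5.04 ± t·1.11 with t_{0.75,11} = 0.697.
Half-width: 0.697 × 1.11 = 0.774.
5.04 − 0.774 = 4.266; 5.04 + 0.774 = 5.814.

[4.266, 5.814]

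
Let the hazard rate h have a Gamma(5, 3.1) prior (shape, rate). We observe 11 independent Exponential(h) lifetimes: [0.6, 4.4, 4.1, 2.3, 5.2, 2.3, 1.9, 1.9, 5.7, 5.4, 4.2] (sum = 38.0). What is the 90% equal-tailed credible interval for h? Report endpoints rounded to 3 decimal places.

Posterior: Gamma(5+11, 3.1+38.0) = Gamma(16, 41.1) (shape, rate).
Equal-tailed 90% interval: Gamma(16, 41.1) quantiles at 0.05 and 0.95.
Posterior mean ≈ 0.389, SD ≈ 0.097; a Normal approximation gives roughly [0.229, 0.549].
Exact: lower = 0.244; upper = 0.562.

[0.244, 0.562]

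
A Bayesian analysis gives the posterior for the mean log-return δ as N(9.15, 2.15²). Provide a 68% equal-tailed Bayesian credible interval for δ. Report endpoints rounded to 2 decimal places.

The posterior is symmetric, so the 68% equal-tailed interval is δ = 9.15 ± z·2.15 with z = 0.994.
Half-width: 0.994 × 2.15 = 2.14.
9.15 − 2.14 = 7.01; 9.15 + 2.14 = 11.29.

[7.01, 11.29]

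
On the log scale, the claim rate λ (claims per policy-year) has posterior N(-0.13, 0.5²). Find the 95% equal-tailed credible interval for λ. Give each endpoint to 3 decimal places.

On the log scale the 95% interval is -0.13 ± 1.960 × 0.5 = [-1.1100, 0.8500].
Exponentiate: [e^-1.1100, e^0.8500] = [0.330, 2.340].

[0.330, 2.340]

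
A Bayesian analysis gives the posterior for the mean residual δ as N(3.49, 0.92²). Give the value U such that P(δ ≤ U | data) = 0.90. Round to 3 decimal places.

Need U with P(δ ≤ U) = 0.90: U = 3.49 + z_{0.1}·0.92.
z = 1.282; U = 3.49 + 1.282 × 0.92 = 4.669.

4.669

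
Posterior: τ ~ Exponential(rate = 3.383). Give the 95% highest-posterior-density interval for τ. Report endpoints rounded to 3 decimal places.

[0.000, 0.886]

The exponential density is strictly decreasing on [0, ∞), so the HPD interval is anchored at 0: [0, q] with P(τ ≤ q) = 0.95.
q = −ln(1 − 0.95) / 3.383 = 2.9957 / 3.383 = 0.886.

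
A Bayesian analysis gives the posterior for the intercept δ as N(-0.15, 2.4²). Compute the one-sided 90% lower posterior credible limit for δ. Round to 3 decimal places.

-3.226

Need L with P(δ ≥ L) = 0.90: L = -0.15 − z_{0.1}·2.4.
z = 1.282; L = -0.15 − 1.282 × 2.4 = -3.226.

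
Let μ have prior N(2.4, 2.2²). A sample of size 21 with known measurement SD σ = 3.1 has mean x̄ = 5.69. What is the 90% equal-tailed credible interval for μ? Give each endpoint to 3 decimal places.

Posterior precision = 1/2.2² + 21/3.1² = 0.2066 + 2.1852 = 2.3918, so posterior SD = 0.6466.
Posterior mean = (2.4/2.2² + 21·5.69/3.1²) / 2.3918 = 5.4058.
Interval: 5.4058 ± 1.645 × 0.6466 → [4.342, 6.469].

[4.342, 6.469]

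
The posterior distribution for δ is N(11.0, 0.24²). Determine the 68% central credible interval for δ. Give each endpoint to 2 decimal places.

The posterior is symmetric, so the 68% equal-tailed interval is δ = 11.0 ± z·0.24 with z = 0.994.
Half-width: 0.994 × 0.24 = 0.24.
11.0 − 0.24 = 10.76; 11.0 + 0.24 = 11.24.

[10.76, 11.24]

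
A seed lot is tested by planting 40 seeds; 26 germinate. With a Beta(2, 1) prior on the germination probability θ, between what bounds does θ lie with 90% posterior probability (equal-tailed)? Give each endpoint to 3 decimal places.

[0.529, 0.765]

Posterior: Beta(2+26, 1+14) = Beta(28, 15).
Equal-tailed 90% interval: the 0.05 and 0.95 quantiles of Beta(28, 15).
Posterior mean ≈ 0.651, SD ≈ 0.072; a Normal approximation gives roughly [0.533, 0.769].
Exact: F⁻¹(0.05) = 0.529; F⁻¹(0.95) = 0.765.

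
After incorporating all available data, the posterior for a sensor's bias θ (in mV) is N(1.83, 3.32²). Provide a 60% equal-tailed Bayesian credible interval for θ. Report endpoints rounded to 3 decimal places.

[-0.964, 4.624]

The posterior is symmetric, so the 60% equal-tailed interval is θ = 1.83 ± z·3.32 with z = 0.842.
Half-width: 0.842 × 3.32 = 2.794.
1.83 − 2.794 = -0.964; 1.83 + 2.794 = 4.624.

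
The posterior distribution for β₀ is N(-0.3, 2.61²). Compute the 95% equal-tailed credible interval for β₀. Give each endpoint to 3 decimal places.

The posterior is symmetric, so the 95% equal-tailed interval is β₀ = -0.3 ± z·2.61 with z = 1.960.
Half-width: 1.960 × 2.61 = 5.116.
-0.3 − 5.116 = -5.416; -0.3 + 5.116 = 4.816.

[-5.416, 4.816]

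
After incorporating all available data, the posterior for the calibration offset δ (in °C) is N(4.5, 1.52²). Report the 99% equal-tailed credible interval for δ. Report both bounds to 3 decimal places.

The posterior is symmetric, so the 99% equal-tailed interval is δ = 4.5 ± z·1.52 with z = 2.576.
Half-width: 2.576 × 1.52 = 3.915.
4.5 − 3.915 = 0.585; 4.5 + 3.915 = 8.415.

[0.585, 8.415]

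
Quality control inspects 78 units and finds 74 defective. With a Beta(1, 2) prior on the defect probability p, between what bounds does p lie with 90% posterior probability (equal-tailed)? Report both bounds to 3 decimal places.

[0.873, 0.967]

Posterior: Beta(1+74, 2+4) = Beta(75, 6).
Equal-tailed 90% interval: the 0.05 and 0.95 quantiles of Beta(75, 6).
Posterior mean ≈ 0.926, SD ≈ 0.029; a Normal approximation gives roughly [0.878, 0.973].
Exact: F⁻¹(0.05) = 0.873; F⁻¹(0.95) = 0.967.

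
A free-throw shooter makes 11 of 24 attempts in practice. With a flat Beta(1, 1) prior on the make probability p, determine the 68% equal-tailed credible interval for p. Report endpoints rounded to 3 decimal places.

Posterior: Beta(1+11, 1+13) = Beta(12, 14).
Equal-tailed 68% interval: the 0.16 and 0.84 quantiles of Beta(12, 14).
Posterior mean ≈ 0.462, SD ≈ 0.096; a Normal approximation gives roughly [0.366, 0.557].
Exact: F⁻¹(0.16) = 0.364; F⁻¹(0.84) = 0.559.

[0.364, 0.559]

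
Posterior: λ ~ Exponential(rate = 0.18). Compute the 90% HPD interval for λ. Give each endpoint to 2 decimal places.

The exponential density is strictly decreasing on [0, ∞), so the HPD interval is anchored at 0: [0, q] with P(λ ≤ q) = 0.90.
q = −ln(1 − 0.90) / 0.18 = 2.3026 / 0.18 = 12.79.

[0.00, 12.79]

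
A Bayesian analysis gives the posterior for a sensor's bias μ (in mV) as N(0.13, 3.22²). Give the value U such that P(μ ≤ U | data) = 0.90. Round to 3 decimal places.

4.257

Need U with P(μ ≤ U) = 0.90: U = 0.13 + z_{0.1}·3.22.
z = 1.282; U = 0.13 + 1.282 × 3.22 = 4.257.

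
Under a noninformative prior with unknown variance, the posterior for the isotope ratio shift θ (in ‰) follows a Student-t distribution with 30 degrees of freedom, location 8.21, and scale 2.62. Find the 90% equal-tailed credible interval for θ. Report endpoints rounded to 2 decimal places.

[3.76, 12.66]

The t_30 distribution is symmetric; the 90% interval is 8.21 ± t·2.62 with t_{0.95,30} = 1.697.
Half-width: 1.697 × 2.62 = 4.45.
8.21 − 4.45 = 3.76; 8.21 + 4.45 = 12.66.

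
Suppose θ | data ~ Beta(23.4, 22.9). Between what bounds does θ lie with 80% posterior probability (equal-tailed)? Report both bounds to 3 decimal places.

Posterior: Beta(23.4, 22.9).
Equal-tailed 80% interval: the 0.1 and 0.9 quantiles of Beta(23.4, 22.9).
Posterior mean ≈ 0.505, SD ≈ 0.073; a Normal approximation gives roughly [0.412, 0.599].
Exact: F⁻¹(0.1) = 0.412; F⁻¹(0.9) = 0.599.

[0.412, 0.599]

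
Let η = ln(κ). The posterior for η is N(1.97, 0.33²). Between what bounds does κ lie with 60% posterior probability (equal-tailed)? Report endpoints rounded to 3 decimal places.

On the log scale the 60% interval is 1.97 ± 0.842 × 0.33 = [1.6923, 2.2477].
Exponentiate: [e^1.6923, e^2.2477] = [5.432, 9.466].

[5.432, 9.466]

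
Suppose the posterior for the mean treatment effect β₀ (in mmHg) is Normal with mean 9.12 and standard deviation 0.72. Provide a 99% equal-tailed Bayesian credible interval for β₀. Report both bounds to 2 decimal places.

The posterior is symmetric, so the 99% equal-tailed interval is β₀ = 9.12 ± z·0.72 with z = 2.576.
Half-width: 2.576 × 0.72 = 1.85.
9.12 − 1.85 = 7.27; 9.12 + 1.85 = 10.97.

[7.27, 10.97]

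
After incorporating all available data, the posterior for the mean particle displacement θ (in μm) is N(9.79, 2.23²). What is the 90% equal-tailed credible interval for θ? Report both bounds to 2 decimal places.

The posterior is symmetric, so the 90% equal-tailed interval is θ = 9.79 ± z·2.23 with z = 1.645.
Half-width: 1.645 × 2.23 = 3.67.
9.79 − 3.67 = 6.12; 9.79 + 3.67 = 13.46.

[6.12, 13.46]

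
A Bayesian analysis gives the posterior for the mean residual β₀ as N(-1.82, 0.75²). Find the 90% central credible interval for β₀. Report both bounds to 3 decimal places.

[-3.054, -0.586]

The posterior is symmetric, so the 90% equal-tailed interval is β₀ = -1.82 ± z·0.75 with z = 1.645.
Half-width: 1.645 × 0.75 = 1.234.
-1.82 − 1.234 = -3.054; -1.82 + 1.234 = -0.586.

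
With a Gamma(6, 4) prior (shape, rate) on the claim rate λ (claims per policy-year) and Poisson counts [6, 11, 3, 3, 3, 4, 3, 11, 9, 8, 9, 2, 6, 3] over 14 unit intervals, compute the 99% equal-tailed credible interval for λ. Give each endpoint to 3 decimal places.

[3.603, 6.272]

Posterior: Gamma(6+81, 4+14) = Gamma(87, 18) (shape, rate).
Equal-tailed 99% interval: Gamma(87, 18) quantiles at 0.005 and 0.995.
Posterior mean ≈ 4.833, SD ≈ 0.518; a Normal approximation gives roughly [3.499, 6.168].
Exact: lower = 3.603; upper = 6.272.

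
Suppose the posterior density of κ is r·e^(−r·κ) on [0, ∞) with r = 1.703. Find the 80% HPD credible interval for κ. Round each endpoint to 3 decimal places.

[0.000, 0.945]

The exponential density is strictly decreasing on [0, ∞), so the HPD interval is anchored at 0: [0, q] with P(κ ≤ q) = 0.80.
q = −ln(1 − 0.80) / 1.703 = 1.6094 / 1.703 = 0.945.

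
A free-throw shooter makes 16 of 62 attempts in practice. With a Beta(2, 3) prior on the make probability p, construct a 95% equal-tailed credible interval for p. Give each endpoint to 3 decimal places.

Posterior: Beta(2+16, 3+46) = Beta(18, 49).
Equal-tailed 95% interval: the 0.025 and 0.975 quantiles of Beta(18, 49).
Posterior mean ≈ 0.269, SD ≈ 0.054; a Normal approximation gives roughly [0.163, 0.374].
Exact: F⁻¹(0.025) = 0.170; F⁻¹(0.975) = 0.380.

[0.170, 0.380]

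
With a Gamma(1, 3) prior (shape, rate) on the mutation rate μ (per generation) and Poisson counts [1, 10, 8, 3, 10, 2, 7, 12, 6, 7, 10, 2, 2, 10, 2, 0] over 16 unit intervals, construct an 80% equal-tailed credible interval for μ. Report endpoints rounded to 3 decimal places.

Posterior: Gamma(1+92, 3+16) = Gamma(93, 19) (shape, rate).
Equal-tailed 80% interval: Gamma(93, 19) quantiles at 0.1 and 0.9.
Posterior mean ≈ 4.895, SD ≈ 0.508; a Normal approximation gives roughly [4.244, 5.545].
Exact: lower = 4.257; upper = 5.555.

[4.257, 5.555]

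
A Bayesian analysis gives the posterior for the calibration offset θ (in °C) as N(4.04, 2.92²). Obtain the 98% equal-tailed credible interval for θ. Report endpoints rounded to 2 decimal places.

The posterior is symmetric, so the 98% equal-tailed interval is θ = 4.04 ± z·2.92 with z = 2.326.
Half-width: 2.326 × 2.92 = 6.79.
4.04 − 6.79 = -2.75; 4.04 + 6.79 = 10.83.

[-2.75, 10.83]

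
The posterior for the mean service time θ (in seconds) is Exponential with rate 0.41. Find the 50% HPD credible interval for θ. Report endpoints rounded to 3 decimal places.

The exponential density is strictly decreasing on [0, ∞), so the HPD interval is anchored at 0: [0, q] with P(θ ≤ q) = 0.50.
q = −ln(1 − 0.50) / 0.41 = 0.6931 / 0.41 = 1.691.

[0.000, 1.691]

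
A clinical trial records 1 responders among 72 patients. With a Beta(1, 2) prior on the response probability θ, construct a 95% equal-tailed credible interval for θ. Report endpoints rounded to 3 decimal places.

[0.003, 0.073]

Posterior: Beta(1+1, 2+71) = Beta(2, 73).
Equal-tailed 95% interval: the 0.025 and 0.975 quantiles of Beta(2, 73).
Posterior mean ≈ 0.027, SD ≈ 0.018; a Normal approximation gives roughly [-0.010, 0.063].
Exact: F⁻¹(0.025) = 0.003; F⁻¹(0.975) = 0.073.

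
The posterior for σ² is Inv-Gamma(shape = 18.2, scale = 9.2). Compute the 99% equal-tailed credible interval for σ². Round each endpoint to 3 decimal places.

[0.296, 1.013]

Inverse-Gamma(18.2, 9.2) quantiles: F⁻¹(0.005) and F⁻¹(0.995).
Equivalently, 1/σ² ~ Gamma(18.2, rate = 9.2); invert its 0.995 and 0.005 quantiles.
Posterior mean ≈ 0.535, SD ≈ 0.133; a Normal approximation gives roughly [0.193, 0.877].
Exact: lower = 0.296; upper = 1.013.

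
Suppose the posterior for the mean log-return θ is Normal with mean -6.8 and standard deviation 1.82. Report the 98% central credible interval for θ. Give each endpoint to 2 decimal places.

The posterior is symmetric, so the 98% equal-tailed interval is θ = -6.8 ± z·1.82 with z = 2.326.
Half-width: 2.326 × 1.82 = 4.23.
-6.8 − 4.23 = -11.03; -6.8 + 4.23 = -2.57.

[-11.03, -2.57]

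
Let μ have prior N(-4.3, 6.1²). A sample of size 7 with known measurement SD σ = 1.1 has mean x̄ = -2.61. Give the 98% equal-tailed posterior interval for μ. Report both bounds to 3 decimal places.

Posterior precision = 1/6.1² + 7/1.1² = 0.0269 + 5.7851 = 5.8120, so posterior SD = 0.4148.
Posterior mean = (-4.3/6.1² + 7·-2.61/1.1²) / 5.8120 = -2.6178.
Interval: -2.6178 ± 2.326 × 0.4148 → [-3.583, -1.653].

[-3.583, -1.653]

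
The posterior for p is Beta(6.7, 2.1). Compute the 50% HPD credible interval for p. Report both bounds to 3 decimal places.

The posterior is unimodal and skewed, so the HPD interval has equal density at both endpoints and is the shortest 50% interval.
Solving f(0.736) = f(0.914) with F(0.914) − F(0.736) = 0.50 gives [0.736, 0.914].
For comparison, the equal-tailed interval is [0.677, 0.867]; the HPD is narrower and shifted toward the mode.

[0.736, 0.914]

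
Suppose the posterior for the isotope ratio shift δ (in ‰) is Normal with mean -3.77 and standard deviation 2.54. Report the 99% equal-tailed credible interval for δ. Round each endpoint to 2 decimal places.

[-10.31, 2.77]

The posterior is symmetric, so the 99% equal-tailed interval is δ = -3.77 ± z·2.54 with z = 2.576.
Half-width: 2.576 × 2.54 = 6.54.
-3.77 − 6.54 = -10.31; -3.77 + 6.54 = 2.77.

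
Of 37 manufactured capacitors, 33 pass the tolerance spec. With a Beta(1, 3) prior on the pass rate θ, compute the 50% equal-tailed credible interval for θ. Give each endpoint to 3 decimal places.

[0.793, 0.871]

Posterior: Beta(1+33, 3+4) = Beta(34, 7).
Equal-tailed 50% interval: the 0.25 and 0.75 quantiles of Beta(34, 7).
Posterior mean ≈ 0.829, SD ≈ 0.058; a Normal approximation gives roughly [0.790, 0.868].
Exact: F⁻¹(0.25) = 0.793; F⁻¹(0.75) = 0.871.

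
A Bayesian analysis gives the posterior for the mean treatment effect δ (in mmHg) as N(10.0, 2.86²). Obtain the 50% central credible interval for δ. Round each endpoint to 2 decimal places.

[8.07, 11.93]

The posterior is symmetric, so the 50% equal-tailed interval is δ = 10.0 ± z·2.86 with z = 0.674.
Half-width: 0.674 × 2.86 = 1.93.
10.0 − 1.93 = 8.07; 10.0 + 1.93 = 11.93.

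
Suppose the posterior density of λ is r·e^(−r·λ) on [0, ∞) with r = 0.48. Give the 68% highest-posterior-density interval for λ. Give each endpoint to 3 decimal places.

[0.000, 2.374]

The exponential density is strictly decreasing on [0, ∞), so the HPD interval is anchored at 0: [0, q] with P(λ ≤ q) = 0.68.
q = −ln(1 − 0.68) / 0.48 = 1.1394 / 0.48 = 2.374.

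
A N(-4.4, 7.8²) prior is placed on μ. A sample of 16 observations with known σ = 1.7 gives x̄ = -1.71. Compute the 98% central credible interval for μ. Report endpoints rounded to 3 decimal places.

[-2.705, -0.731]

Posterior precision = 1/7.8² + 16/1.7² = 0.0164 + 5.5363 = 5.5528, so posterior SD = 0.4244.
Posterior mean = (-4.4/7.8² + 16·-1.71/1.7²) / 5.5528 = -1.7180.
Interval: -1.7180 ± 2.326 × 0.4244 → [-2.705, -0.731].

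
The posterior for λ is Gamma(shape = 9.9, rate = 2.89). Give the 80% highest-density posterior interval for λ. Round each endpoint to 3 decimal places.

The posterior is unimodal and skewed, so the HPD interval has equal density at both endpoints and is the shortest 80% interval.
Solving f(1.930) = f(4.614) with F(4.614) − F(1.930) = 0.80 gives [1.930, 4.614].
For comparison, the equal-tailed interval is [2.125, 4.874]; the HPD is narrower and shifted toward the mode.

[1.930, 4.614]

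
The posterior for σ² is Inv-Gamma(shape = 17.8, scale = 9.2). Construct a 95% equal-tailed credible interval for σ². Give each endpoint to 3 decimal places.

[0.341, 0.875]

Inverse-Gamma(17.8, 9.2) quantiles: F⁻¹(0.025) and F⁻¹(0.975).
Equivalently, 1/σ² ~ Gamma(17.8, rate = 9.2); invert its 0.975 and 0.025 quantiles.
Posterior mean ≈ 0.548, SD ≈ 0.138; a Normal approximation gives roughly [0.278, 0.818].
Exact: lower = 0.341; upper = 0.875.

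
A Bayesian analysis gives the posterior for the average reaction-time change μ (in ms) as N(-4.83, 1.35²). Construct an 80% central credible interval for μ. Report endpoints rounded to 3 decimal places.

[-6.560, -3.100]

The posterior is symmetric, so the 80% equal-tailed interval is μ = -4.83 ± z·1.35 with z = 1.282.
Half-width: 1.282 × 1.35 = 1.730.
-4.83 − 1.730 = -6.560; -4.83 + 1.730 = -3.100.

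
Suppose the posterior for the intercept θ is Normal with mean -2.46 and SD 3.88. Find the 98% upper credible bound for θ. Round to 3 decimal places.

5.509

Need U with P(θ ≤ U) = 0.98: U = -2.46 + z_{0.02}·3.88.
z = 2.054; U = -2.46 + 2.054 × 3.88 = 5.509.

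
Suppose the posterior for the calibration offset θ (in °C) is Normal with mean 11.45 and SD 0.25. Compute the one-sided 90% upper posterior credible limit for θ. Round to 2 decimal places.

Need U with P(θ ≤ U) = 0.90: U = 11.45 + z_{0.1}·0.25.
z = 1.282; U = 11.45 + 1.282 × 0.25 = 11.77.

11.77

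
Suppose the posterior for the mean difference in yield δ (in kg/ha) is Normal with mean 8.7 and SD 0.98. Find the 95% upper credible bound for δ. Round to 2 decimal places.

10.31

Need U with P(δ ≤ U) = 0.95: U = 8.7 + z_{0.05}·0.98.
z = 1.645; U = 8.7 + 1.645 × 0.98 = 10.31.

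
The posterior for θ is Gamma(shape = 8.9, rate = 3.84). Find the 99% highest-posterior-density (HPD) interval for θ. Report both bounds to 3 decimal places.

The posterior is unimodal and skewed, so the HPD interval has equal density at both endpoints and is the shortest 99% interval.
Solving f(0.689) = f(4.590) with F(4.590) − F(0.689) = 0.99 gives [0.689, 4.590].
For comparison, the equal-tailed interval is [0.801, 4.801]; the HPD is narrower and shifted toward the mode.

[0.689, 4.590]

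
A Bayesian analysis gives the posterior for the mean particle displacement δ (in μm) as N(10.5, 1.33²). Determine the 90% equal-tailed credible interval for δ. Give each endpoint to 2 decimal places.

[8.31, 12.69]

The posterior is symmetric, so the 90% equal-tailed interval is δ = 10.5 ± z·1.33 with z = 1.645.
Half-width: 1.645 × 1.33 = 2.19.
10.5 − 2.19 = 8.31; 10.5 + 2.19 = 12.69.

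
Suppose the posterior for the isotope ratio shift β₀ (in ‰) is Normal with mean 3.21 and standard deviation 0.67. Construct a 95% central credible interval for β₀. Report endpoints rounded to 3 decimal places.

[1.897, 4.523]

The posterior is symmetric, so the 95% equal-tailed interval is β₀ = 3.21 ± z·0.67 with z = 1.960.
Half-width: 1.960 × 0.67 = 1.313.
3.21 − 1.313 = 1.897; 3.21 + 1.313 = 4.523.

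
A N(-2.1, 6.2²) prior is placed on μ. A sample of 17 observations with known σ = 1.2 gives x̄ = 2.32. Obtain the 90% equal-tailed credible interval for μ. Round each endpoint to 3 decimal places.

Posterior precision = 1/6.2² + 17/1.2² = 0.0260 + 11.8056 = 11.8316, so posterior SD = 0.2907.
Posterior mean = (-2.1/6.2² + 17·2.32/1.2²) / 11.8316 = 2.3103.
Interval: 2.3103 ± 1.645 × 0.2907 → [1.832, 2.788].

[1.832, 2.788]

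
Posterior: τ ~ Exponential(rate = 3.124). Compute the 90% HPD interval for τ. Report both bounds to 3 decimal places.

The exponential density is strictly decreasing on [0, ∞), so the HPD interval is anchored at 0: [0, q] with P(τ ≤ q) = 0.90.
q = −ln(1 − 0.90) / 3.124 = 2.3026 / 3.124 = 0.737.

[0.000, 0.737]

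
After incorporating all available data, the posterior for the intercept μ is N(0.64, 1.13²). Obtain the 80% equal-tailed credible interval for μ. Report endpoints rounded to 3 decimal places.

[-0.808, 2.088]

The posterior is symmetric, so the 80% equal-tailed interval is μ = 0.64 ± z·1.13 with z = 1.282.
Half-width: 1.282 × 1.13 = 1.448.
0.64 − 1.448 = -0.808; 0.64 + 1.448 = 2.088.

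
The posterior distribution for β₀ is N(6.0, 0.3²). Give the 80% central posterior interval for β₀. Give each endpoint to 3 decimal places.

[5.616, 6.384]

The posterior is symmetric, so the 80% equal-tailed interval is β₀ = 6.0 ± z·0.3 with z = 1.282.
Half-width: 1.282 × 0.3 = 0.384.
6.0 − 0.384 = 5.616; 6.0 + 0.384 = 6.384.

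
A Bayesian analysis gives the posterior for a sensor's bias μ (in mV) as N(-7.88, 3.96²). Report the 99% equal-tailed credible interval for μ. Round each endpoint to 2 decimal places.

[-18.08, 2.32]

The posterior is symmetric, so the 99% equal-tailed interval is μ = -7.88 ± z·3.96 with z = 2.576.
Half-width: 2.576 × 3.96 = 10.20.
-7.88 − 10.20 = -18.08; -7.88 + 10.20 = 2.32.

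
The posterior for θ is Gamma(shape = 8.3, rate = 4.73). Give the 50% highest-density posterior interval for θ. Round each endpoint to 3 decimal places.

[1.186, 1.966]

The posterior is unimodal and skewed, so the HPD interval has equal density at both endpoints and is the shortest 50% interval.
Solving f(1.186) = f(1.966) with F(1.966) − F(1.186) = 0.50 gives [1.186, 1.966].
For comparison, the equal-tailed interval is [1.315, 2.119]; the HPD is narrower and shifted toward the mode.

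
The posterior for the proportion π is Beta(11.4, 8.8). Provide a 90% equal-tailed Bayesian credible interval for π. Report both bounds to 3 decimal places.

Posterior: Beta(11.4, 8.8).
Equal-tailed 90% interval: the 0.05 and 0.95 quantiles of Beta(11.4, 8.8).
Posterior mean ≈ 0.564, SD ≈ 0.108; a Normal approximation gives roughly [0.387, 0.741].
Exact: F⁻¹(0.05) = 0.383; F⁻¹(0.95) = 0.738.

[0.383, 0.738]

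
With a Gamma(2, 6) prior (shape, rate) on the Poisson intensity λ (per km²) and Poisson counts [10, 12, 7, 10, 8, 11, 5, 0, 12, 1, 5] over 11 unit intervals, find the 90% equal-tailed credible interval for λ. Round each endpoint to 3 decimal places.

Posterior: Gamma(2+81, 6+11) = Gamma(83, 17) (shape, rate).
Equal-tailed 90% interval: Gamma(83, 17) quantiles at 0.05 and 0.95.
Posterior mean ≈ 4.882, SD ≈ 0.536; a Normal approximation gives roughly [4.001, 5.764].
Exact: lower = 4.036; upper = 5.796.

[4.036, 5.796]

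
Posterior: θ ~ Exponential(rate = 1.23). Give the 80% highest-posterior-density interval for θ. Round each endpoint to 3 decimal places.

[0.000, 1.308]

The exponential density is strictly decreasing on [0, ∞), so the HPD interval is anchored at 0: [0, q] with P(θ ≤ q) = 0.80.
q = −ln(1 − 0.80) / 1.23 = 1.6094 / 1.23 = 1.308.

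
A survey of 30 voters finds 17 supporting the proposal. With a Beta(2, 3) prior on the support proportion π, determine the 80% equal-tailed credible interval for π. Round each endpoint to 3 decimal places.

Posterior: Beta(2+17, 3+13) = Beta(19, 16).
Equal-tailed 80% interval: the 0.1 and 0.9 quantiles of Beta(19, 16).
Posterior mean ≈ 0.543, SD ≈ 0.083; a Normal approximation gives roughly [0.436, 0.649].
Exact: F⁻¹(0.1) = 0.435; F⁻¹(0.9) = 0.650.

[0.435, 0.650]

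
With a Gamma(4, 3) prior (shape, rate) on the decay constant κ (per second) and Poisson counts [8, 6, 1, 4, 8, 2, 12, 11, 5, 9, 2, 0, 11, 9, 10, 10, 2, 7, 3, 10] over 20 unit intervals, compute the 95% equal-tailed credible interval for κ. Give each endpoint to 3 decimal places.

Posterior: Gamma(4+130, 3+20) = Gamma(134, 23) (shape, rate).
Equal-tailed 95% interval: Gamma(134, 23) quantiles at 0.025 and 0.975.
Posterior mean ≈ 5.826, SD ≈ 0.503; a Normal approximation gives roughly [4.840, 6.813].
Exact: lower = 4.881; upper = 6.853.

[4.881, 6.853]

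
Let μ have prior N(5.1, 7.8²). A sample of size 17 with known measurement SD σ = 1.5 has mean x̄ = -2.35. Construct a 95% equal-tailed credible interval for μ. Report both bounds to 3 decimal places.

Posterior precision = 1/7.8² + 17/1.5² = 0.0164 + 7.5556 = 7.5720, so posterior SD = 0.3634.
Posterior mean = (5.1/7.8² + 17·-2.35/1.5²) / 7.5720 = -2.3338.
Interval: -2.3338 ± 1.960 × 0.3634 → [-3.046, -1.622].

[-3.046, -1.622]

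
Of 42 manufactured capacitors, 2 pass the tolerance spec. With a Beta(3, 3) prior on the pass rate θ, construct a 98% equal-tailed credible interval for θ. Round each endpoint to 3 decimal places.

Posterior: Beta(3+2, 3+40) = Beta(5, 43).
Equal-tailed 98% interval: the 0.01 and 0.99 quantiles of Beta(5, 43).
Posterior mean ≈ 0.104, SD ≈ 0.044; a Normal approximation gives roughly [0.003, 0.206].
Exact: F⁻¹(0.01) = 0.028; F⁻¹(0.99) = 0.228.

[0.028, 0.228]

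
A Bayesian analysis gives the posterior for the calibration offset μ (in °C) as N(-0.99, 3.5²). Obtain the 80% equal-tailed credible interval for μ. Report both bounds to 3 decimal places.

The posterior is symmetric, so the 80% equal-tailed interval is μ = -0.99 ± z·3.5 with z = 1.282.
Half-width: 1.282 × 3.5 = 4.485.
-0.99 − 4.485 = -5.475; -0.99 + 4.485 = 3.495.

[-5.475, 3.495]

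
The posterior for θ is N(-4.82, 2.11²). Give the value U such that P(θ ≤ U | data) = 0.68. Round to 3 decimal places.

-3.833

Need U with P(θ ≤ U) = 0.68: U = -4.82 + z_{0.32}·2.11.
z = 0.468; U = -4.82 + 0.468 × 2.11 = -3.833.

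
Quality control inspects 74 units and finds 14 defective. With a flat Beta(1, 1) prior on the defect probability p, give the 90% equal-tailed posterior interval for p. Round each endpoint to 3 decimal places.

Posterior: Beta(1+14, 1+60) = Beta(15, 61).
Equal-tailed 90% interval: the 0.05 and 0.95 quantiles of Beta(15, 61).
Posterior mean ≈ 0.197, SD ≈ 0.045; a Normal approximation gives roughly [0.123, 0.272].
Exact: F⁻¹(0.05) = 0.128; F⁻¹(0.95) = 0.276.

[0.128, 0.276]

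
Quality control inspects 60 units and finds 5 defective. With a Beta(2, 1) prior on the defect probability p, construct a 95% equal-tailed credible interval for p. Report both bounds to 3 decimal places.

[0.047, 0.199]

Posterior: Beta(2+5, 1+55) = Beta(7, 56).
Equal-tailed 95% interval: the 0.025 and 0.975 quantiles of Beta(7, 56).
Posterior mean ≈ 0.111, SD ≈ 0.039; a Normal approximation gives roughly [0.034, 0.188].
Exact: F⁻¹(0.025) = 0.047; F⁻¹(0.975) = 0.199.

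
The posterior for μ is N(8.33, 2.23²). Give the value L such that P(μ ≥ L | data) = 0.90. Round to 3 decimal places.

5.472

Need L with P(μ ≥ L) = 0.90: L = 8.33 − z_{0.1}·2.23.
z = 1.282; L = 8.33 − 1.282 × 2.23 = 5.472.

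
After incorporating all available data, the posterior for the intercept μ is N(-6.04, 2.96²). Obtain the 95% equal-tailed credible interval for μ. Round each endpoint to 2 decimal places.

The posterior is symmetric, so the 95% equal-tailed interval is μ = -6.04 ± z·2.96 with z = 1.960.
Half-width: 1.960 × 2.96 = 5.80.
-6.04 − 5.80 = -11.84; -6.04 + 5.80 = -0.24.

[-11.84, -0.24]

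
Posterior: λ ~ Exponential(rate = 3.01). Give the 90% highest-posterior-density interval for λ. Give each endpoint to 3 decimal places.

The exponential density is strictly decreasing on [0, ∞), so the HPD interval is anchored at 0: [0, q] with P(λ ≤ q) = 0.90.
q = −ln(1 − 0.90) / 3.01 = 2.3026 / 3.01 = 0.765.

[0.000, 0.765]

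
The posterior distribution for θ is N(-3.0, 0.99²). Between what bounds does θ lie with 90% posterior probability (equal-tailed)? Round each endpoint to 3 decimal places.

[-4.628, -1.372]

The posterior is symmetric, so the 90% equal-tailed interval is θ = -3.0 ± z·0.99 with z = 1.645.
Half-width: 1.645 × 0.99 = 1.628.
-3.0 − 1.628 = -4.628; -3.0 + 1.628 = -1.372.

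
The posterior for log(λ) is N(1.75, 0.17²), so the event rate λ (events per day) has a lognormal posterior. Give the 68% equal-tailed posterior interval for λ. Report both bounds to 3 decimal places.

On the log scale the 68% interval is 1.75 ± 0.994 × 0.17 = [1.5809, 1.9191].
Exponentiate: [e^1.5809, e^1.9191] = [4.860, 6.815].

[4.860, 6.815]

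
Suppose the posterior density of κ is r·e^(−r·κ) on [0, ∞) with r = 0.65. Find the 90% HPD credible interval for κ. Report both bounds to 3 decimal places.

[0.000, 3.542]

The exponential density is strictly decreasing on [0, ∞), so the HPD interval is anchored at 0: [0, q] with P(κ ≤ q) = 0.90.
q = −ln(1 − 0.90) / 0.65 = 2.3026 / 0.65 = 3.542.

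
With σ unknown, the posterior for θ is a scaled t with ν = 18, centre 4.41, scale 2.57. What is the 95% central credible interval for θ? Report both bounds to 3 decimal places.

[-0.989, 9.809]

The t_18 distribution is symmetric; the 95% interval is 4.41 ± t·2.57 with t_{0.975,18} = 2.101.
Half-width: 2.101 × 2.57 = 5.399.
4.41 − 5.399 = -0.989; 4.41 + 5.399 = 9.809.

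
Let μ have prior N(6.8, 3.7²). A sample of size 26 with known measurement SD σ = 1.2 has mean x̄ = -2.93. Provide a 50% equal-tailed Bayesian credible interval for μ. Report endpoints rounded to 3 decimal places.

Posterior precision = 1/3.7² + 26/1.2² = 0.0730 + 18.0556 = 18.1286, so posterior SD = 0.2349.
Posterior mean = (6.8/3.7² + 26·-2.93/1.2²) / 18.1286 = -2.8908.
Interval: -2.8908 ± 0.674 × 0.2349 → [-3.049, -2.732].

[-3.049, -2.732]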